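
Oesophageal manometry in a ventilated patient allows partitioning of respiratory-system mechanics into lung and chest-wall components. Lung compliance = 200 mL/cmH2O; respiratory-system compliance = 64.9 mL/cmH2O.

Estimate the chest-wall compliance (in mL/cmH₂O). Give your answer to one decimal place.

96.1

1/Ccw = 1/Crs − 1/CL.
1/Ccw = 1/64.9 − 1/200 = 0.01041.
Ccw = 96.061 mL/cmH2O.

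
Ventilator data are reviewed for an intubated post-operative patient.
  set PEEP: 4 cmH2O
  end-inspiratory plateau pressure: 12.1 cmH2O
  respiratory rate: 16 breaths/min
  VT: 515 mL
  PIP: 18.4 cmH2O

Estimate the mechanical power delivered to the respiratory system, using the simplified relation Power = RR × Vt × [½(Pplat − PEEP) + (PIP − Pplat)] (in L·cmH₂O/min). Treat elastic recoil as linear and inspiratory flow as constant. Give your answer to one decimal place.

85.3

Per-breath work = Vt × [½(Pplat−PEEP) + (PIP−Pplat)] = 0.515 × [0.5×8.1 + 6.3] = 0.515 × 10.35 = 5.33 L·cmH2O.
Power = 16 × 5.33 = 85.28 L·cmH2O/min.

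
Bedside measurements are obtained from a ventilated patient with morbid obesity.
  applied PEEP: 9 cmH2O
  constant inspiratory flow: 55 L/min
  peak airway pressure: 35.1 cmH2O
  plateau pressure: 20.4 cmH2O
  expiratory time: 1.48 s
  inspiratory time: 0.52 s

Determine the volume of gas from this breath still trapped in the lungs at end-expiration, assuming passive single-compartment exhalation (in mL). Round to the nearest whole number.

Flow: 55 L/min ÷ 60 = 0.9167 L/s.
Vt = flow × Ti = 0.9167 L/s × 0.52 s × 1000 mL/L = 476.68 mL.
R = (PIP − Pplat)/V̇ = (35.1 − 20.4) / 0.9167 = 14.7/0.9167 = 16.036 cmH2O·s/L.
C = Vt/(Pplat − PEEP) = 476.68 / (20.4 − 9) = 476.68/11.4 = 41.814 mL/cmH2O.
τ = R × C = 16.036 × 0.04181 L/cmH2O = 0.6705 s.
Fraction remaining = e^(−Te/τ) = e^(−1.48/0.6705) = 0.11.
Trapped volume = 476.68 × 0.11 = 52.435 mL.

52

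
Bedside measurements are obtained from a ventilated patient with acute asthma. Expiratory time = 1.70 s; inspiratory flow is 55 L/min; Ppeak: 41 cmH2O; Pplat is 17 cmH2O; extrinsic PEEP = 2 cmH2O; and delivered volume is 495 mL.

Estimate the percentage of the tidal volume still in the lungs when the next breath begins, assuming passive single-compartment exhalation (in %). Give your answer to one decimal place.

Flow: 55 L/min ÷ 60 = 0.9167 L/s.
R = (PIP − Pplat)/V̇ = (41 − 17) / 0.9167 = 24.0/0.9167 = 26.181 cmH2O·s/L.
C = Vt/(Pplat − PEEP) = 495.0 / (17 − 2) = 495.0/15.0 = 33.0 mL/cmH2O.
τ = R × C = 26.181 × 0.033 L/cmH2O = 0.864 s.
Fraction remaining at end-expiration = e^(−Te/τ) = e^(−1.70/0.864) = 0.1398 → 13.98%.

14.0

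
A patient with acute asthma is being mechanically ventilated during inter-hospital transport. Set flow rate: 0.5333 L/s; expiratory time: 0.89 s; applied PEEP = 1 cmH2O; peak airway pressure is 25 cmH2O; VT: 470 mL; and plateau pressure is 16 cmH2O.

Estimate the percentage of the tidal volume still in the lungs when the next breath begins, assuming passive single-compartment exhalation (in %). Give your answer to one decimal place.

18.6

R = (PIP − Pplat)/V̇ = (25 − 16) / 0.5333 = 9.0/0.5333 = 16.876 cmH2O·s/L.
C = Vt/(Pplat − PEEP) = 470.0 / (16 − 1) = 470.0/15.0 = 31.333 mL/cmH2O.
τ = R × C = 16.876 × 0.03133 L/cmH2O = 0.5287 s.
Fraction remaining at end-expiration = e^(−Te/τ) = e^(−0.89/0.5287) = 0.1857 → 18.57%.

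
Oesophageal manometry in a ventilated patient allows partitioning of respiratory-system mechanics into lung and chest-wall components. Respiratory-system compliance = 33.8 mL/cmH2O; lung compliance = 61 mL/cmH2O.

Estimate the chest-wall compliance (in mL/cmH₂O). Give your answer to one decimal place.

1/Ccw = 1/Crs − 1/CL.
1/Ccw = 1/33.8 − 1/61 = 0.01319.
Ccw = 75.815 mL/cmH2O.

75.8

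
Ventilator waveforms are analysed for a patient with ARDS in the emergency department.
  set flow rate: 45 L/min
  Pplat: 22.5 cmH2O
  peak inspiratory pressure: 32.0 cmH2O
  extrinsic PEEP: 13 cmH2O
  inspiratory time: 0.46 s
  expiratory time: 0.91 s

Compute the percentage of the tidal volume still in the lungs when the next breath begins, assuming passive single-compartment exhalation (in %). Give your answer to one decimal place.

Flow: 45 L/min ÷ 60 = 0.75 L/s.
Vt = flow × Ti = 0.75 L/s × 0.46 s × 1000 mL/L = 345.0 mL.
R = (PIP − Pplat)/V̇ = (32.0 − 22.5) / 0.75 = 9.5/0.75 = 12.667 cmH2O·s/L.
C = Vt/(Pplat − PEEP) = 345.0 / (22.5 − 13) = 345.0/9.5 = 36.316 mL/cmH2O.
τ = R × C = 12.667 × 0.03632 L/cmH2O = 0.4601 s.
Fraction remaining at end-expiration = e^(−Te/τ) = e^(−0.91/0.4601) = 0.1384 → 13.84%.

13.8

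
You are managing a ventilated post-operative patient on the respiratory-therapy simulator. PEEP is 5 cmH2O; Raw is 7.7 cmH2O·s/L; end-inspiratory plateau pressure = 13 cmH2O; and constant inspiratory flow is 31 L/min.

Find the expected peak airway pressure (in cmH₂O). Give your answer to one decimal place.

17.0

Flow: 31 L/min ÷ 60 = 0.5167 L/s.
PIP = Pplat + Raw × flow = 13 + 7.7 × 0.5167 = 13 + 3.979 = 16.979 cmH2O.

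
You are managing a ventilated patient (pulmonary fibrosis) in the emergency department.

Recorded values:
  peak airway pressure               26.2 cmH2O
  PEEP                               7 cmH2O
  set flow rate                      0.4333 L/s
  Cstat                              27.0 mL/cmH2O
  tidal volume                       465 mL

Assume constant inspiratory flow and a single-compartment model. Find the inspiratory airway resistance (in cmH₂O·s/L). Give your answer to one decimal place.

Equation of motion (constant flow): PIP = Vt/C + R·V̇ + PEEP.
R·V̇ = PIP − Vt/C − PEEP = 26.2 − 465/27.0 − 7 = 26.2 − 17.222 − 7 = 1.978 cmH2O.
R = 1.978 / 0.4333 = 4.565 cmH2O·s/L.

4.6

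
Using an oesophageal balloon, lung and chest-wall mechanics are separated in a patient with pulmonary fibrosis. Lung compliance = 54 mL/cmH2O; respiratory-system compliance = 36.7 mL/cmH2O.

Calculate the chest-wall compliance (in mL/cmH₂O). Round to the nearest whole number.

1/Ccw = 1/Crs − 1/CL.
1/Ccw = 1/36.7 − 1/54 = 0.008729.
Ccw = 114.56 mL/cmH2O.

115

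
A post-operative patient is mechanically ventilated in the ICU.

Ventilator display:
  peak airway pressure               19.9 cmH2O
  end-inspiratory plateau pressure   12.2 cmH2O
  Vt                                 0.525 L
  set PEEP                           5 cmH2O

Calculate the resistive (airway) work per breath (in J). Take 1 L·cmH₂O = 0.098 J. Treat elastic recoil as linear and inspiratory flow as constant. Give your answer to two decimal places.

With constant inspiratory flow the resistive pressure is constant at PIP − Pplat = 19.9 − 12.2 = 7.7 cmH2O, so resistive work = 7.7 × 0.525 = 4.043 L·cmH2O.
× 0.098 J/(L·cmH2O) → 0.3962 J.

0.40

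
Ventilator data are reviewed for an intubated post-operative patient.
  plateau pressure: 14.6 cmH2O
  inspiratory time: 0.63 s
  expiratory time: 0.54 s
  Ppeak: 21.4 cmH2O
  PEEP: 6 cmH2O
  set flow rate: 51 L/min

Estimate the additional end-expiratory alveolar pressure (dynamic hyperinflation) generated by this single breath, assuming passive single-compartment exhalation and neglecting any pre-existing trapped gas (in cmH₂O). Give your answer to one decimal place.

2.9

Flow: 51 L/min ÷ 60 = 0.85 L/s.
Vt = flow × Ti = 0.85 L/s × 0.63 s × 1000 mL/L = 535.5 mL.
R = (PIP − Pplat)/V̇ = (21.4 − 14.6) / 0.85 = 6.8/0.85 = 8.0 cmH2O·s/L.
C = Vt/(Pplat − PEEP) = 535.5 / (14.6 − 6) = 535.5/8.6 = 62.267 mL/cmH2O.
τ = R × C = 8.0 × 0.06227 L/cmH2O = 0.4982 s.
Fraction remaining = e^(−Te/τ) = e^(−0.54/0.4982) = 0.3383; trapped volume = 535.5 × 0.3383 = 181.16 mL.
Additional alveolar pressure from trapping ≈ V_trapped / C = 181.16 / 62.267 = 2.909 cmH2O.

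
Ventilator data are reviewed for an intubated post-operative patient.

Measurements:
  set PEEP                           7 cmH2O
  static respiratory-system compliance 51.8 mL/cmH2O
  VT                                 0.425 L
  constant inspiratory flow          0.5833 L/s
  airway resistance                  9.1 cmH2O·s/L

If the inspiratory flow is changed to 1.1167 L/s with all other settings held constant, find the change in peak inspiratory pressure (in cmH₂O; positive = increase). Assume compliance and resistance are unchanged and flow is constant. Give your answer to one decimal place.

4.9

PIP = Vt/C + R·V̇ + PEEP (constant-flow equation of motion).
Only the resistive term changes: ΔPIP = R × ΔV̇ = 9.1 × (1.1167 − 0.5833) = 9.1 × 0.5334 = 4.854 cmH2O.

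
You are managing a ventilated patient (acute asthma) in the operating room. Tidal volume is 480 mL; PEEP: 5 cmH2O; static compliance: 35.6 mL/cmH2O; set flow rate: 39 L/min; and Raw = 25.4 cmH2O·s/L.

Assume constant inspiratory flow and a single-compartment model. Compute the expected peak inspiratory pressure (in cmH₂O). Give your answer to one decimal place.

35.0

Flow: 39 L/min ÷ 60 = 0.65 L/s.
Equation of motion (constant flow): PIP = Vt/C + R·V̇ + PEEP.
PIP = 480/35.6 + 25.4×0.65 + 5 = 13.483 + 16.51 + 5 = 34.993 cmH2O.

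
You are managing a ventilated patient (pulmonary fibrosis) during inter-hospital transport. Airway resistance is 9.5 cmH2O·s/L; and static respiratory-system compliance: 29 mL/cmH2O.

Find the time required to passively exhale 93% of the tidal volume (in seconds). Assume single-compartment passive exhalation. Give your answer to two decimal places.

0.73

τ = R × C = 9.5 × 29 mL/cmH2O = 9.5 × 0.029 L/cmH2O = 0.2755 s.
Exhaled fraction f = 1 − e^(−t/τ) → t = −τ·ln(1 − f) = −0.2755·ln(0.07) = 0.7326 s.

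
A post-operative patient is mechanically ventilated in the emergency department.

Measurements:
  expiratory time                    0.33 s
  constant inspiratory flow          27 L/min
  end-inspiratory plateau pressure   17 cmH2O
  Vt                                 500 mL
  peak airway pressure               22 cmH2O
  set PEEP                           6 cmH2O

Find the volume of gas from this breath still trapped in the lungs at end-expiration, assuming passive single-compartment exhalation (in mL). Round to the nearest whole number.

260

Flow: 27 L/min ÷ 60 = 0.45 L/s.
R = (PIP − Pplat)/V̇ = (22 − 17) / 0.45 = 5.0/0.45 = 11.111 cmH2O·s/L.
C = Vt/(Pplat − PEEP) = 500.0 / (17 − 6) = 500.0/11.0 = 45.455 mL/cmH2O.
τ = R × C = 11.111 × 0.04546 L/cmH2O = 0.5051 s.
Fraction remaining = e^(−Te/τ) = e^(−0.33/0.5051) = 0.5203.
Trapped volume = 500.0 × 0.5203 = 260.15 mL.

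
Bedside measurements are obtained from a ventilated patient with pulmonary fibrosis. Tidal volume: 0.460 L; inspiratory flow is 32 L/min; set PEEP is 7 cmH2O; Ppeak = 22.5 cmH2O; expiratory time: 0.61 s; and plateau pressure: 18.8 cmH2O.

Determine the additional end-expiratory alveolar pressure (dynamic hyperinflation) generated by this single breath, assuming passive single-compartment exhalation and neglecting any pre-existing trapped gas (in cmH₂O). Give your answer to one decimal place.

Flow: 32 L/min ÷ 60 = 0.5333 L/s.
R = (PIP − Pplat)/V̇ = (22.5 − 18.8) / 0.5333 = 3.7/0.5333 = 6.938 cmH2O·s/L.
C = Vt/(Pplat − PEEP) = 460.0 / (18.8 − 7) = 460.0/11.8 = 38.983 mL/cmH2O.
τ = R × C = 6.938 × 0.03898 L/cmH2O = 0.2704 s.
Fraction remaining = e^(−Te/τ) = e^(−0.61/0.2704) = 0.1048; trapped volume = 460.0 × 0.1048 = 48.208 mL.
Additional alveolar pressure from trapping ≈ V_trapped / C = 48.208 / 38.983 = 1.237 cmH2O.

1.2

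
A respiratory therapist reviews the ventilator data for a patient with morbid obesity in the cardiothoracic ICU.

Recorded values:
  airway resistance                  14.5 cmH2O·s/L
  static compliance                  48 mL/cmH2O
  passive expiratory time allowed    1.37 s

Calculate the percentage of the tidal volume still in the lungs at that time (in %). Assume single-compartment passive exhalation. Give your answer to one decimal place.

14.0

τ = R × C = 14.5 × 48 mL/cmH2O = 14.5 × 0.048 L/cmH2O = 0.696 s.
Passive exhalation: V(t)/V₀ = e^(−t/τ) = e^(−1.37/0.696) = 0.1397.
Fraction remaining = 0.1397 → 13.97%.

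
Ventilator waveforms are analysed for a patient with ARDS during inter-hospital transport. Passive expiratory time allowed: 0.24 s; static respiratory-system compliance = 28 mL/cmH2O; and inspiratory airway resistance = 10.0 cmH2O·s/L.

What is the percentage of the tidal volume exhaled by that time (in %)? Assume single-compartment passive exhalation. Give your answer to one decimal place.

τ = R × C = 10.0 × 28 mL/cmH2O = 10.0 × 0.028 L/cmH2O = 0.28 s.
Passive exhalation: V(t)/V₀ = e^(−t/τ) = e^(−0.24/0.28) = 0.4244.
Fraction exhaled = 1 − 0.4244 = 0.5756 → 57.56%.

57.6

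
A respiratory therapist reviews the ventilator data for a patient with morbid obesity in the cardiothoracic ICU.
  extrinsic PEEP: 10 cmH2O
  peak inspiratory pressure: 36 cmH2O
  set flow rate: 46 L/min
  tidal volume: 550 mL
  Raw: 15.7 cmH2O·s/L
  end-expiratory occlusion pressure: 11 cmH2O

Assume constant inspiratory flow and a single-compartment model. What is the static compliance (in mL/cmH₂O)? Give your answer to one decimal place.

42.4

Flow: 46 L/min ÷ 60 = 0.7667 L/s.
Total PEEP = 11 cmH2O (set 10 + intrinsic 1); this is the baseline alveolar pressure.
Equation of motion (constant flow): PIP = Vt/C + R·V̇ + PEEP.
Vt/C = PIP − R·V̇ − PEEP = 36 − 15.7×0.7667 − 11 = 36 − 12.037 − 11 = 12.963 cmH2O.
C = Vt / 12.963 = 550 / 12.963 = 42.428 mL/cmH2O.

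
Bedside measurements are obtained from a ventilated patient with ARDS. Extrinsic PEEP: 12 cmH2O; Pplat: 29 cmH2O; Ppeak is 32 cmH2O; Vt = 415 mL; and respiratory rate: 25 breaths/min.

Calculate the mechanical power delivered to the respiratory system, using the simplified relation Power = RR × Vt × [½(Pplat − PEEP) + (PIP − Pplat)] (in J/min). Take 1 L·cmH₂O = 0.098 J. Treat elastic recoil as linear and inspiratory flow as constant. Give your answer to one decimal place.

Per-breath work = Vt × [½(Pplat−PEEP) + (PIP−Pplat)] = 0.415 × [0.5×17.0 + 3.0] = 0.415 × 11.5 = 4.773 L·cmH2O.
Power = 25 × 4.773 = 119.33 L·cmH2O/min.
× 0.098 J/(L·cmH2O) → 11.694 J/min.

11.7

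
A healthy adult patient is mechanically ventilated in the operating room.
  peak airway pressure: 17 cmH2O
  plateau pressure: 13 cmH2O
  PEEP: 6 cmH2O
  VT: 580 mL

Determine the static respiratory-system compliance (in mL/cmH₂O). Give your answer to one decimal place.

82.9

Cstat = Vt / (Pplat − PEEP) = 580 / (13 − 6) = 580 / 7.0 = 82.857 mL/cmH2O.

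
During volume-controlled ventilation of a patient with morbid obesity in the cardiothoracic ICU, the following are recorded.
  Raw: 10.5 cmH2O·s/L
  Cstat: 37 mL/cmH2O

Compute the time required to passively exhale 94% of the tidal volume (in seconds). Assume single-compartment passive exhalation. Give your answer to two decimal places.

1.09

τ = R × C = 10.5 × 37 mL/cmH2O = 10.5 × 0.037 L/cmH2O = 0.3885 s.
Exhaled fraction f = 1 − e^(−t/τ) → t = −τ·ln(1 − f) = −0.3885·ln(0.06) = 1.093 s.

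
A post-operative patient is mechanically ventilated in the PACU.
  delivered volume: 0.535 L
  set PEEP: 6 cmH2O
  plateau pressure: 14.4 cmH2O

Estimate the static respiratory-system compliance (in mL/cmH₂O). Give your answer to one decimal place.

63.7

Cstat = Vt / (Pplat − PEEP) = 535 / (14.4 − 6) = 535 / 8.4 = 63.69 mL/cmH2O.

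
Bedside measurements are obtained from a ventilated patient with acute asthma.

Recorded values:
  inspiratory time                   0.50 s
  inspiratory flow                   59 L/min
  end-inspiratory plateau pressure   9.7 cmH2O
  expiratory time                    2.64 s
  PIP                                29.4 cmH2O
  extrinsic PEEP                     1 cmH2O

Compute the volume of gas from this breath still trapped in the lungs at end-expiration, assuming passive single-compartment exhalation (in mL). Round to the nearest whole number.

48

Flow: 59 L/min ÷ 60 = 0.9833 L/s.
Vt = flow × Ti = 0.9833 L/s × 0.50 s × 1000 mL/L = 491.65 mL.
R = (PIP − Pplat)/V̇ = (29.4 − 9.7) / 0.9833 = 19.7/0.9833 = 20.035 cmH2O·s/L.
C = Vt/(Pplat − PEEP) = 491.65 / (9.7 − 1) = 491.65/8.7 = 56.511 mL/cmH2O.
τ = R × C = 20.035 × 0.05651 L/cmH2O = 1.132 s.
Fraction remaining = e^(−Te/τ) = e^(−2.64/1.132) = 0.09709.
Trapped volume = 491.65 × 0.09709 = 47.734 mL.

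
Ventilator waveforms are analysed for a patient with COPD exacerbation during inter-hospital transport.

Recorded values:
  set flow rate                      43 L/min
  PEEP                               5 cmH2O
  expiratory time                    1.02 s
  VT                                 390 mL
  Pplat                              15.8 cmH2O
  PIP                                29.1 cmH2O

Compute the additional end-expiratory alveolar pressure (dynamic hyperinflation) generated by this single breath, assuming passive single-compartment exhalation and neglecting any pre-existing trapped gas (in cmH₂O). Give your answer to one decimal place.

2.4

Flow: 43 L/min ÷ 60 = 0.7167 L/s.
R = (PIP − Pplat)/V̇ = (29.1 − 15.8) / 0.7167 = 13.3/0.7167 = 18.557 cmH2O·s/L.
C = Vt/(Pplat − PEEP) = 390.0 / (15.8 − 5) = 390.0/10.8 = 36.111 mL/cmH2O.
τ = R × C = 18.557 × 0.03611 L/cmH2O = 0.6701 s.
Fraction remaining = e^(−Te/τ) = e^(−1.02/0.6701) = 0.2182; trapped volume = 390.0 × 0.2182 = 85.098 mL.
Additional alveolar pressure from trapping ≈ V_trapped / C = 85.098 / 36.111 = 2.357 cmH2O.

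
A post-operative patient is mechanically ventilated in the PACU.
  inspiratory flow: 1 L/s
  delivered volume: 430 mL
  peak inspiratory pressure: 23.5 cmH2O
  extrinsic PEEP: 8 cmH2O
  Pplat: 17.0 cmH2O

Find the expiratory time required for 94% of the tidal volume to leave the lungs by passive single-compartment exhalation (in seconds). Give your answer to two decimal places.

R = (PIP − Pplat)/V̇ = (23.5 − 17.0) / 1 = 6.5/1 = 6.5 cmH2O·s/L.
C = Vt/(Pplat − PEEP) = 430.0 / (17.0 − 8) = 430.0/9.0 = 47.778 mL/cmH2O.
τ = R × C = 6.5 × 0.04778 L/cmH2O = 0.3106 s.
t = −τ·ln(1 − 0.94) = −0.3106·ln(0.06) = 0.8738 s.

0.87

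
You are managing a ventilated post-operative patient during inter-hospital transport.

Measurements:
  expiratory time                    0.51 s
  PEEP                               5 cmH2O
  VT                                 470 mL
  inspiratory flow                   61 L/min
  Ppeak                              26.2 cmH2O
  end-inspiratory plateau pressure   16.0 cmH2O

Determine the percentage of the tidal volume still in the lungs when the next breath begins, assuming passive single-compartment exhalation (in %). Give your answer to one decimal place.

Flow: 61 L/min ÷ 60 = 1.0167 L/s.
R = (PIP − Pplat)/V̇ = (26.2 − 16.0) / 1.0167 = 10.2/1.0167 = 10.032 cmH2O·s/L.
C = Vt/(Pplat − PEEP) = 470.0 / (16.0 − 5) = 470.0/11.0 = 42.727 mL/cmH2O.
τ = R × C = 10.032 × 0.04273 L/cmH2O = 0.4287 s.
Fraction remaining at end-expiration = e^(−Te/τ) = e^(−0.51/0.4287) = 0.3043 → 30.43%.

30.4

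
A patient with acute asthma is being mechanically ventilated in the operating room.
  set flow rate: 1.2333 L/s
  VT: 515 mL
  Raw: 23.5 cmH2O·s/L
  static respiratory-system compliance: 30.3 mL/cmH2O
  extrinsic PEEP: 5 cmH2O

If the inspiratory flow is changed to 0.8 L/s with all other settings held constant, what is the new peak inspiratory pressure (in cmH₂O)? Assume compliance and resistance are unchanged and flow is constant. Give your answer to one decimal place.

PIP = Vt/C + R·V̇ + PEEP (constant-flow equation of motion).
Only the resistive term changes: ΔPIP = R × ΔV̇ = 23.5 × (0.8 − 1.2333) = 23.5 × -0.4333 = -10.183 cmH2O.
Original PIP = 515/30.3 + 23.5×1.2333 + 5 = 50.979 cmH2O; new PIP = 50.979 + (-10.183) = 40.796 cmH2O.

40.8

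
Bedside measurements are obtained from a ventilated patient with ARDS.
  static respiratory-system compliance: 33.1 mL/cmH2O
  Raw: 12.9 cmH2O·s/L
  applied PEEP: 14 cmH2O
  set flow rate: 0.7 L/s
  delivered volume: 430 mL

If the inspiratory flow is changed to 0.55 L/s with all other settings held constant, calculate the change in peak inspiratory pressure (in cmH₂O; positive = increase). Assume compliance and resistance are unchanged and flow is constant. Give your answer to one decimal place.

PIP = Vt/C + R·V̇ + PEEP (constant-flow equation of motion).
Only the resistive term changes: ΔPIP = R × ΔV̇ = 12.9 × (0.55 − 0.7) = 12.9 × -0.15 = -1.935 cmH2O.

-1.9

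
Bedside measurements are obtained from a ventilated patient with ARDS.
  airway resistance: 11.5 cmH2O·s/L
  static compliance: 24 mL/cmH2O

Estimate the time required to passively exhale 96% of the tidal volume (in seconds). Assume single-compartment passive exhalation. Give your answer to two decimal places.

τ = R × C = 11.5 × 24 mL/cmH2O = 11.5 × 0.024 L/cmH2O = 0.276 s.
Exhaled fraction f = 1 − e^(−t/τ) → t = −τ·ln(1 − f) = −0.276·ln(0.04) = 0.8884 s.

0.89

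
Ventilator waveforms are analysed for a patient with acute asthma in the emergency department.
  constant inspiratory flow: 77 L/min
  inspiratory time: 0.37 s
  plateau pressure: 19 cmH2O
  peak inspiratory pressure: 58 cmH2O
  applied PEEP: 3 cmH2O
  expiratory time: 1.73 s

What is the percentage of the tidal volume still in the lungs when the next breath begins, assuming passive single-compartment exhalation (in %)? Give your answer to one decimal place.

Flow: 77 L/min ÷ 60 = 1.2833 L/s.
Vt = flow × Ti = 1.2833 L/s × 0.37 s × 1000 mL/L = 474.82 mL.
R = (PIP − Pplat)/V̇ = (58 − 19) / 1.2833 = 39.0/1.2833 = 30.39 cmH2O·s/L.
C = Vt/(Pplat − PEEP) = 474.82 / (19 − 3) = 474.82/16.0 = 29.676 mL/cmH2O.
τ = R × C = 30.39 × 0.02968 L/cmH2O = 0.902 s.
Fraction remaining at end-expiration = e^(−Te/τ) = e^(−1.73/0.902) = 0.1469 → 14.69%.

14.7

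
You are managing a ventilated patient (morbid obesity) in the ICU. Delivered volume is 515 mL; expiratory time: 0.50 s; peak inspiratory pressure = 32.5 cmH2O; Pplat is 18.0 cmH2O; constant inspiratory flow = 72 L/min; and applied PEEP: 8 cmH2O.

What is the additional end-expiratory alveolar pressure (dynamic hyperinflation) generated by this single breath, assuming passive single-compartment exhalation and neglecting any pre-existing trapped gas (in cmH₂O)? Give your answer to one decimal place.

Flow: 72 L/min ÷ 60 = 1.2 L/s.
R = (PIP − Pplat)/V̇ = (32.5 − 18.0) / 1.2 = 14.5/1.2 = 12.083 cmH2O·s/L.
C = Vt/(Pplat − PEEP) = 515.0 / (18.0 − 8) = 515.0/10.0 = 51.5 mL/cmH2O.
τ = R × C = 12.083 × 0.0515 L/cmH2O = 0.6223 s.
Fraction remaining = e^(−Te/τ) = e^(−0.50/0.6223) = 0.4478; trapped volume = 515.0 × 0.4478 = 230.62 mL.
Additional alveolar pressure from trapping ≈ V_trapped / C = 230.62 / 51.5 = 4.478 cmH2O.

4.5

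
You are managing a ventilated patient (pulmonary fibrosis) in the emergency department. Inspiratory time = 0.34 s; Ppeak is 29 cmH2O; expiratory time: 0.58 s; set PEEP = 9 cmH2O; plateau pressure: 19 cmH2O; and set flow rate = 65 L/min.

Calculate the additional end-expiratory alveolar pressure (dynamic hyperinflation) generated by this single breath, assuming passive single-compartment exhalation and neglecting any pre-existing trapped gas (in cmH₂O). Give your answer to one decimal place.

Flow: 65 L/min ÷ 60 = 1.0833 L/s.
Vt = flow × Ti = 1.0833 L/s × 0.34 s × 1000 mL/L = 368.32 mL.
R = (PIP − Pplat)/V̇ = (29 − 19) / 1.0833 = 10.0/1.0833 = 9.231 cmH2O·s/L.
C = Vt/(Pplat − PEEP) = 368.32 / (19 − 9) = 368.32/10.0 = 36.832 mL/cmH2O.
τ = R × C = 9.231 × 0.03683 L/cmH2O = 0.34 s.
Fraction remaining = e^(−Te/τ) = e^(−0.58/0.34) = 0.1816; trapped volume = 368.32 × 0.1816 = 66.887 mL.
Additional alveolar pressure from trapping ≈ V_trapped / C = 66.887 / 36.832 = 1.816 cmH2O.

1.8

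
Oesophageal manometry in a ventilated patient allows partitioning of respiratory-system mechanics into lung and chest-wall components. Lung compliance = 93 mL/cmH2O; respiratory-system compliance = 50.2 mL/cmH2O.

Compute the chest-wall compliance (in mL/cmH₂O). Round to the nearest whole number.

109

1/Ccw = 1/Crs − 1/CL.
1/Ccw = 1/50.2 − 1/93 = 0.009168.
Ccw = 109.08 mL/cmH2O.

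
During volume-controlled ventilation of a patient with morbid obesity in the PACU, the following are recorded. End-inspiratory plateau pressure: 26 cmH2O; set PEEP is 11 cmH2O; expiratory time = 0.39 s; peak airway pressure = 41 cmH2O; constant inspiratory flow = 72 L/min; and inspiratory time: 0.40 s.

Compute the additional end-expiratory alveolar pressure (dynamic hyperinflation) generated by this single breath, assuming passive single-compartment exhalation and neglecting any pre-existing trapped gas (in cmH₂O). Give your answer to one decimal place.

Flow: 72 L/min ÷ 60 = 1.2 L/s.
Vt = flow × Ti = 1.2 L/s × 0.40 s × 1000 mL/L = 480.0 mL.
R = (PIP − Pplat)/V̇ = (41 − 26) / 1.2 = 15.0/1.2 = 12.5 cmH2O·s/L.
C = Vt/(Pplat − PEEP) = 480.0 / (26 − 11) = 480.0/15.0 = 32.0 mL/cmH2O.
τ = R × C = 12.5 × 0.032 L/cmH2O = 0.4 s.
Fraction remaining = e^(−Te/τ) = e^(−0.39/0.4) = 0.3772; trapped volume = 480.0 × 0.3772 = 181.06 mL.
Additional alveolar pressure from trapping ≈ V_trapped / C = 181.06 / 32.0 = 5.658 cmH2O.

5.7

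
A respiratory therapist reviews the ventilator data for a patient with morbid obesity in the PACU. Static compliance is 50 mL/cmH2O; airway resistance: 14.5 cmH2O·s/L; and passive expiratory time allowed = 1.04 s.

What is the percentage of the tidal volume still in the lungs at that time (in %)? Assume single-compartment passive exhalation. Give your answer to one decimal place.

23.8

τ = R × C = 14.5 × 50 mL/cmH2O = 14.5 × 0.050 L/cmH2O = 0.725 s.
Passive exhalation: V(t)/V₀ = e^(−t/τ) = e^(−1.04/0.725) = 0.2382.
Fraction remaining = 0.2382 → 23.82%.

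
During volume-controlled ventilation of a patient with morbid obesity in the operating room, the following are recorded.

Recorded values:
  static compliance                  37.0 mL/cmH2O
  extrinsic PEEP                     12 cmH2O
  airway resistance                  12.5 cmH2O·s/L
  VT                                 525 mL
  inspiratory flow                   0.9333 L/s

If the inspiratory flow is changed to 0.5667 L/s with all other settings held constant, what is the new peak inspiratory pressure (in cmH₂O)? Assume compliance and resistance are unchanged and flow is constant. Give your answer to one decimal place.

33.3

PIP = Vt/C + R·V̇ + PEEP (constant-flow equation of motion).
Only the resistive term changes: ΔPIP = R × ΔV̇ = 12.5 × (0.5667 − 0.9333) = 12.5 × -0.3666 = -4.583 cmH2O.
Original PIP = 525/37.0 + 12.5×0.9333 + 12 = 37.855 cmH2O; new PIP = 37.855 + (-4.583) = 33.272 cmH2O.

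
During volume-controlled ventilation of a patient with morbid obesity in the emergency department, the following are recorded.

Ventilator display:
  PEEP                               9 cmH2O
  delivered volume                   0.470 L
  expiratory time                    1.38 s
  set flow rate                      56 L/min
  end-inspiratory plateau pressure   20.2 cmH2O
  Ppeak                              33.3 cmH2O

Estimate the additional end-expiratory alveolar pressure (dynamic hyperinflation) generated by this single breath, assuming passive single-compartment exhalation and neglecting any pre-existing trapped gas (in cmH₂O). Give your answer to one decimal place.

1.1

Flow: 56 L/min ÷ 60 = 0.9333 L/s.
R = (PIP − Pplat)/V̇ = (33.3 − 20.2) / 0.9333 = 13.1/0.9333 = 14.036 cmH2O·s/L.
C = Vt/(Pplat − PEEP) = 470.0 / (20.2 − 9) = 470.0/11.2 = 41.964 mL/cmH2O.
τ = R × C = 14.036 × 0.04196 L/cmH2O = 0.589 s.
Fraction remaining = e^(−Te/τ) = e^(−1.38/0.589) = 0.09604; trapped volume = 470.0 × 0.09604 = 45.139 mL.
Additional alveolar pressure from trapping ≈ V_trapped / C = 45.139 / 41.964 = 1.076 cmH2O.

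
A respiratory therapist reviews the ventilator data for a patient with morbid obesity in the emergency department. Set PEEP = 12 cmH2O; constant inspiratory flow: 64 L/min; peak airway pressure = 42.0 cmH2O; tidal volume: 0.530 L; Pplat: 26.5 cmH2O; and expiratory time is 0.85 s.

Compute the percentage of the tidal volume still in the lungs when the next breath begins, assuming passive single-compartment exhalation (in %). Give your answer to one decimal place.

20.2

Flow: 64 L/min ÷ 60 = 1.0667 L/s.
R = (PIP − Pplat)/V̇ = (42.0 − 26.5) / 1.0667 = 15.5/1.0667 = 14.531 cmH2O·s/L.
C = Vt/(Pplat − PEEP) = 530.0 / (26.5 − 12) = 530.0/14.5 = 36.552 mL/cmH2O.
τ = R × C = 14.531 × 0.03655 L/cmH2O = 0.5311 s.
Fraction remaining at end-expiration = e^(−Te/τ) = e^(−0.85/0.5311) = 0.2018 → 20.18%.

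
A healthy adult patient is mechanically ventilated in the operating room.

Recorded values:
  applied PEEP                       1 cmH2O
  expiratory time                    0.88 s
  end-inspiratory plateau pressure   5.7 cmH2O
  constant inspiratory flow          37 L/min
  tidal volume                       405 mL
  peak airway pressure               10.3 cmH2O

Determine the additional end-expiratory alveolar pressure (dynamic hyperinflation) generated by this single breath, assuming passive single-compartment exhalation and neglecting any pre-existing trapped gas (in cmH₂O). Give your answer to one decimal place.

Flow: 37 L/min ÷ 60 = 0.6167 L/s.
R = (PIP − Pplat)/V̇ = (10.3 − 5.7) / 0.6167 = 4.6/0.6167 = 7.459 cmH2O·s/L.
C = Vt/(Pplat − PEEP) = 405.0 / (5.7 − 1) = 405.0/4.7 = 86.17 mL/cmH2O.
τ = R × C = 7.459 × 0.08617 L/cmH2O = 0.6427 s.
Fraction remaining = e^(−Te/τ) = e^(−0.88/0.6427) = 0.2543; trapped volume = 405.0 × 0.2543 = 102.99 mL.
Additional alveolar pressure from trapping ≈ V_trapped / C = 102.99 / 86.17 = 1.195 cmH2O.

1.2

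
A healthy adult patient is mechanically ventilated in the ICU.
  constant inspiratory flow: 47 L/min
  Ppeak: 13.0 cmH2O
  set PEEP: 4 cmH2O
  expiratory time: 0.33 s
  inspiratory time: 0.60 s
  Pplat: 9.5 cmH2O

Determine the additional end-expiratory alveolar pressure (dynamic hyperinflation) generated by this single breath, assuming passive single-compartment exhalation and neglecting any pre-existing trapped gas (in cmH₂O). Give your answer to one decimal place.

2.3

Flow: 47 L/min ÷ 60 = 0.7833 L/s.
Vt = flow × Ti = 0.7833 L/s × 0.60 s × 1000 mL/L = 469.98 mL.
R = (PIP − Pplat)/V̇ = (13.0 − 9.5) / 0.7833 = 3.5/0.7833 = 4.468 cmH2O·s/L.
C = Vt/(Pplat − PEEP) = 469.98 / (9.5 − 4) = 469.98/5.5 = 85.451 mL/cmH2O.
τ = R × C = 4.468 × 0.08545 L/cmH2O = 0.3818 s.
Fraction remaining = e^(−Te/τ) = e^(−0.33/0.3818) = 0.4213; trapped volume = 469.98 × 0.4213 = 198.0 mL.
Additional alveolar pressure from trapping ≈ V_trapped / C = 198.0 / 85.451 = 2.317 cmH2O.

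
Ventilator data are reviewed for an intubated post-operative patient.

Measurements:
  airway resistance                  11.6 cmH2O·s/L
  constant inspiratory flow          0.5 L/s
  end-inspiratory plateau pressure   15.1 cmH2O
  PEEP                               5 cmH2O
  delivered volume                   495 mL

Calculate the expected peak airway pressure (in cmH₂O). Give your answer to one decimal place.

PIP = Pplat + Raw × flow = 15.1 + 11.6 × 0.5 = 15.1 + 5.8 = 20.9 cmH2O.

20.9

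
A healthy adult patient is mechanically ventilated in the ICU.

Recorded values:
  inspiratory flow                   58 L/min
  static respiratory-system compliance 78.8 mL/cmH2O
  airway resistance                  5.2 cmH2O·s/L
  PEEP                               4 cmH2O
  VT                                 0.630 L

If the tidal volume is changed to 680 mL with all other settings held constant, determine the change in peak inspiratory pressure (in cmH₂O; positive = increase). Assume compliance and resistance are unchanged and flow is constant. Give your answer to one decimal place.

0.6

PIP = Vt/C + R·V̇ + PEEP (constant-flow equation of motion).
Only the elastic term changes: ΔPIP = ΔVt / C = (680 − 630) / 78.8 = 0.6345 cmH2O.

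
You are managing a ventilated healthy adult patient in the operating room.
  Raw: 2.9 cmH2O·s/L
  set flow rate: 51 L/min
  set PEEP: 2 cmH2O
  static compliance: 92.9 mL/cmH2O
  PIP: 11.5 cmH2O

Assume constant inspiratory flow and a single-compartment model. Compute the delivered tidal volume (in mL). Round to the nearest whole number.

Flow: 51 L/min ÷ 60 = 0.85 L/s.
Equation of motion (constant flow): PIP = Vt/C + R·V̇ + PEEP.
Vt/C = PIP − R·V̇ − PEEP = 11.5 − 2.465 − 2 = 7.035 cmH2O.
Vt = C × 7.035 = 92.9 × 7.035 = 653.55 mL.

654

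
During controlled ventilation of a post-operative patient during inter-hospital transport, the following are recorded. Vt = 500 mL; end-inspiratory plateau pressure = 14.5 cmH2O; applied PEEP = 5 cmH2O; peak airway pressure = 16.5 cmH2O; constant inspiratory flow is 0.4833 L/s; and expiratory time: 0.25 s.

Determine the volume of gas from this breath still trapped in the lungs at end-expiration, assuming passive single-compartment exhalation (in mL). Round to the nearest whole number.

159

R = (PIP − Pplat)/V̇ = (16.5 − 14.5) / 0.4833 = 2.0/0.4833 = 4.138 cmH2O·s/L.
C = Vt/(Pplat − PEEP) = 500.0 / (14.5 − 5) = 500.0/9.5 = 52.632 mL/cmH2O.
τ = R × C = 4.138 × 0.05263 L/cmH2O = 0.2178 s.
Fraction remaining = e^(−Te/τ) = e^(−0.25/0.2178) = 0.3173.
Trapped volume = 500.0 × 0.3173 = 158.65 mL.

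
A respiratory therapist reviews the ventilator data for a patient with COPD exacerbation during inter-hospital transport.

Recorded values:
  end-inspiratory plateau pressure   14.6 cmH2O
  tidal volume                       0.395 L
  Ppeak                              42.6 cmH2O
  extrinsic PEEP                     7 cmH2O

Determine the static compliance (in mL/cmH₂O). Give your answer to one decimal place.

Cstat = Vt / (Pplat − PEEP) = 395 / (14.6 − 7) = 395 / 7.6 = 51.974 mL/cmH2O.

52.0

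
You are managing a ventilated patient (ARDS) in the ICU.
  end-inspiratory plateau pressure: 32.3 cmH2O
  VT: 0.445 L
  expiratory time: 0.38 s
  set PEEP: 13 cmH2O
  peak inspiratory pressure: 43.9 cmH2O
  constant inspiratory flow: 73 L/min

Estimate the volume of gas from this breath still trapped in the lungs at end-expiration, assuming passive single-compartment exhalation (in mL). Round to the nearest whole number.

Flow: 73 L/min ÷ 60 = 1.2167 L/s.
R = (PIP − Pplat)/V̇ = (43.9 − 32.3) / 1.2167 = 11.6/1.2167 = 9.534 cmH2O·s/L.
C = Vt/(Pplat − PEEP) = 445.0 / (32.3 − 13) = 445.0/19.3 = 23.057 mL/cmH2O.
τ = R × C = 9.534 × 0.02306 L/cmH2O = 0.2199 s.
Fraction remaining = e^(−Te/τ) = e^(−0.38/0.2199) = 0.1776.
Trapped volume = 445.0 × 0.1776 = 79.032 mL.

79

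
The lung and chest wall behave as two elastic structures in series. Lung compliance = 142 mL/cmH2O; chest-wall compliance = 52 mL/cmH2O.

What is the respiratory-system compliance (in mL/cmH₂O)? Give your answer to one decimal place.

38.1

Lung and chest wall are elastances in series: 1/Crs = 1/CL + 1/Ccw.
1/Crs = 1/142 + 1/52 = 0.02627.
Crs = 38.066 mL/cmH2O.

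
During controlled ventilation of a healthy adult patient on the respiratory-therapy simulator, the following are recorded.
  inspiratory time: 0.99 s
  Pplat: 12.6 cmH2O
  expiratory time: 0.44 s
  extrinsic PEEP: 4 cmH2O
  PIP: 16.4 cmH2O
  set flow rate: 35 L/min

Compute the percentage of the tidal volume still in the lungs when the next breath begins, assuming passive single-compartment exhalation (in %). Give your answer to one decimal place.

36.6

Flow: 35 L/min ÷ 60 = 0.5833 L/s.
Vt = flow × Ti = 0.5833 L/s × 0.99 s × 1000 mL/L = 577.47 mL.
R = (PIP − Pplat)/V̇ = (16.4 − 12.6) / 0.5833 = 3.8/0.5833 = 6.515 cmH2O·s/L.
C = Vt/(Pplat − PEEP) = 577.47 / (12.6 − 4) = 577.47/8.6 = 67.148 mL/cmH2O.
τ = R × C = 6.515 × 0.06715 L/cmH2O = 0.4375 s.
Fraction remaining at end-expiration = e^(−Te/τ) = e^(−0.44/0.4375) = 0.3658 → 36.58%.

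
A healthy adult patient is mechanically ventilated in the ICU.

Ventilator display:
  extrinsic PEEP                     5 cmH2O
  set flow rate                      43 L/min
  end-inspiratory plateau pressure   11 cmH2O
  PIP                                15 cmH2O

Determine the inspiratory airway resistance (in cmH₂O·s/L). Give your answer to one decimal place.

5.6

Flow: 43 L/min ÷ 60 = 0.7167 L/s.
Raw = (PIP − Pplat) / flow = (15 − 11) / 0.7167 = 4.0 / 0.7167 = 5.581 cmH2O·s/L.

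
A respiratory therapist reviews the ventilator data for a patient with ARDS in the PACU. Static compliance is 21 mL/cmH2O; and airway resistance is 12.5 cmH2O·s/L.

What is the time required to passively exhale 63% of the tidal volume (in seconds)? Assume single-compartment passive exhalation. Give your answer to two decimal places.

τ = R × C = 12.5 × 21 mL/cmH2O = 12.5 × 0.021 L/cmH2O = 0.2625 s.
Exhaled fraction f = 1 − e^(−t/τ) → t = −τ·ln(1 − f) = −0.2625·ln(0.37) = 0.261 s.

0.26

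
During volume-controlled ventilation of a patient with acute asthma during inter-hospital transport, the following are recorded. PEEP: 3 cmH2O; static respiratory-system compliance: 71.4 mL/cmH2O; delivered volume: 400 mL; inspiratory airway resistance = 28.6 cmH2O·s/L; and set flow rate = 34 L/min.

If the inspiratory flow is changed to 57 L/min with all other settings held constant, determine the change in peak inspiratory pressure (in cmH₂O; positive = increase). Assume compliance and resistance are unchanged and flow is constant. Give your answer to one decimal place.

Flow: 34 L/min ÷ 60 = 0.5667 L/s.
New flow: 57 L/min ÷ 60 = 0.95 L/s.
PIP = Vt/C + R·V̇ + PEEP (constant-flow equation of motion).
Only the resistive term changes: ΔPIP = R × ΔV̇ = 28.6 × (0.95 − 0.5667) = 28.6 × 0.3833 = 10.962 cmH2O.

11.0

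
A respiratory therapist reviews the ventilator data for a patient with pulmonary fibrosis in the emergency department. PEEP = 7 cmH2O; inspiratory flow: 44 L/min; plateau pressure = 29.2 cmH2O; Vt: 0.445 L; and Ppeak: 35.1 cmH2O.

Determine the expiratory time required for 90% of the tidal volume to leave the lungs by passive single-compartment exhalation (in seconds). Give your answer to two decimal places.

Flow: 44 L/min ÷ 60 = 0.7333 L/s.
R = (PIP − Pplat)/V̇ = (35.1 − 29.2) / 0.7333 = 5.9/0.7333 = 8.046 cmH2O·s/L.
C = Vt/(Pplat − PEEP) = 445.0 / (29.2 − 7) = 445.0/22.2 = 20.045 mL/cmH2O.
τ = R × C = 8.046 × 0.02005 L/cmH2O = 0.1613 s.
t = −τ·ln(1 − 0.90) = −0.1613·ln(0.1) = 0.3714 s.

0.37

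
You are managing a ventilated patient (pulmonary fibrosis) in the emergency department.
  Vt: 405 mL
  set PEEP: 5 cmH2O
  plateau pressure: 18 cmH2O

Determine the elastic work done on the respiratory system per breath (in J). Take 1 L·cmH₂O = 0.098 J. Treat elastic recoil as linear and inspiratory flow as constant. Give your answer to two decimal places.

0.26

Elastic work ≈ ½ × (Pplat − PEEP) × Vt = 0.5 × (18 − 5) × 0.405 L = 0.5 × 13.0 × 0.405 = 2.633 L·cmH2O.
× 0.098 J/(L·cmH2O) → 0.258 J.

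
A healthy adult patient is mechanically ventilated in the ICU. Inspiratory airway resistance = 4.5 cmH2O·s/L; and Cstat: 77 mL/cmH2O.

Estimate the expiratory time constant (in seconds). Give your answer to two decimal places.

τ = R × C = 4.5 × 77 mL/cmH2O = 4.5 × 0.077 L/cmH2O = 0.3465 s.

0.35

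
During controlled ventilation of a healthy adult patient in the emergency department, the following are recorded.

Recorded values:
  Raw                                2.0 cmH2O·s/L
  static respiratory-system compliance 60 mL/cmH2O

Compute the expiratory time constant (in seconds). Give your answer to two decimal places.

0.12

τ = R × C = 2.0 × 60 mL/cmH2O = 2.0 × 0.060 L/cmH2O = 0.12 s.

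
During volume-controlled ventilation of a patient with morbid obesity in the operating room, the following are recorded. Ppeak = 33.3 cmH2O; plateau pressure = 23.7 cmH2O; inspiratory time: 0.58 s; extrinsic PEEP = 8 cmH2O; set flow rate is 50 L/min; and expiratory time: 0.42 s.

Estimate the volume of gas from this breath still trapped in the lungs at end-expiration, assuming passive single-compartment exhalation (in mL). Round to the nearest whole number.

Flow: 50 L/min ÷ 60 = 0.8333 L/s.
Vt = flow × Ti = 0.8333 L/s × 0.58 s × 1000 mL/L = 483.31 mL.
R = (PIP − Pplat)/V̇ = (33.3 − 23.7) / 0.8333 = 9.6/0.8333 = 11.52 cmH2O·s/L.
C = Vt/(Pplat − PEEP) = 483.31 / (23.7 − 8) = 483.31/15.7 = 30.784 mL/cmH2O.
τ = R × C = 11.52 × 0.03078 L/cmH2O = 0.3546 s.
Fraction remaining = e^(−Te/τ) = e^(−0.42/0.3546) = 0.3059.
Trapped volume = 483.31 × 0.3059 = 147.84 mL.

148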